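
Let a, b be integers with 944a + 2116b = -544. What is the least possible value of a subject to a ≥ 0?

376

gcd(2116, 944):
  2116 = 2*944 + 228
  944 = 4*228 + 32
  228 = 7*32 + 4
  32 = 8*4
so gcd(2116, 944) = 4.
4 divides -544, so solutions exist.
Back-substitute for Bézout coefficients:
  4 = 228 - 7*32
  ... = 944*(-65) + 2116*(29)
Scale by -544/4 = -136: (a₀, b₀) = (8840, -3944).
General solution: a = 8840 + 529t, b = -3944 - 236t for integer t.
a ≥ 0: smallest is 8840 mod 529 = 376 (at t = -16), with b = -168.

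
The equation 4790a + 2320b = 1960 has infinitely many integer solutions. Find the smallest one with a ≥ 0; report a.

44

gcd(4790, 2320) = 10.
10 divides 1960, so solutions exist.
By Bézout, 4790·(31) + 2320·(-64) = 10.
Scale by 1960/10 = 196: (a₀, b₀) = (6076, -12544).
General solution: a = 6076 + 232t, b = -12544 - 479t for integer t.
a ≥ 0: smallest is 6076 mod 232 = 44 (at t = -26), with b = -90.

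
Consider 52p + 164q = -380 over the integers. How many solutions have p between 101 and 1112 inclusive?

gcd(164, 52):
  164 = 3*52 + 8
  52 = 6*8 + 4
  8 = 2*4
so gcd(164, 52) = 4.
Back-substitute for Bézout coefficients:
  4 = 52 - 6*8
  ... = 52*(19) + 164*(-6)
Scale by -95: particular solution (-1805, 570); reduce p mod 41: (40, -15).
General solution: p = 40 + 41t, q = -15 - 13t for integer t.
101 ≤ 40 + 41t ≤ 1112 gives t ∈ [2, 26], which is 25 values.

25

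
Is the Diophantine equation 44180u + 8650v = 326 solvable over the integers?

gcd(44180, 8650) = 10  (44180 = 5·8650 + 930, 8650 = 9·930 + 280, 930 = 3·280 + 90, 280 = 3·90 + 10, 90 = 9·10).
10 does not divide 326 (remainder 6), so no integer solutions.

no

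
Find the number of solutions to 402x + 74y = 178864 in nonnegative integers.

gcd(402, 74) = 2  (402 = 5·74 + 32, 74 = 2·32 + 10, 32 = 3·10 + 2, 10 = 5·2).
Back-substituting, 402·(7) + 74·(-38) = 2.
Scale by 89432: one solution is (626024, -3398416). Reduce x mod 37: (21, 2303).
General: x = 21 + 37t, y = 2303 - 201t.
x ≥ 0 ⇒ t ≥ 0; y ≥ 0 ⇒ t ≤ 11. So t ∈ [0, 11]: 12 solutions.

12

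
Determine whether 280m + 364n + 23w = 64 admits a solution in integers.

yes

gcd(364, 280) = 28.
gcd(28, 23) = 1.
1 divides 64, so integer solutions exist.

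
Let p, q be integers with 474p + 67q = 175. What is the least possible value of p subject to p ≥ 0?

gcd(474, 67) = 1.
1 divides 175, so solutions exist.
By Bézout, 474·(27) + 67·(-191) = 1.
Scale by 175/1 = 175: (p₀, q₀) = (4725, -33425).
General solution: p = 4725 + 67t, q = -33425 - 474t for integer t.
p ≥ 0: smallest is 4725 mod 67 = 35 (at t = -70), with q = -245.

35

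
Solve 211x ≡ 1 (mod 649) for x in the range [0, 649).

gcd(649, 211) = 1  (649 = 3×211 + 16, 211 = 13×16 + 3, 16 = 5×3 + 1, 3 = 3×1).
Back-substituting, 211×(-203) + 649×(66) = 1.
So 211×-203 ≡ 1 (mod 649), and -203 mod 649 = 446.

446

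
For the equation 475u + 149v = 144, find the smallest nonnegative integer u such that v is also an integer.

69

gcd(475, 149) = 1.
1 divides 144, so solutions exist.
By Bézout, 475*(16) + 149*(-51) = 1.
Scale by 144/1 = 144: (u₀, v₀) = (2304, -7344).
General solution: u = 2304 + 149t, v = -7344 - 475t for integer t.
u ≥ 0: smallest is 2304 mod 149 = 69 (at t = -15), with v = -219.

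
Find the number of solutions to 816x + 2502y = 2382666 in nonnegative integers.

gcd(2502, 816) = 6  (2502 = 3*816 + 54, 816 = 15*54 + 6, 54 = 9*6).
Back-substituting, 816*(46) + 2502*(-15) = 6.
Scale by 397111: one solution is (18267106, -5956665). Reduce x mod 417: (4, 951).
General: x = 4 + 417t, y = 951 - 136t.
x ≥ 0 ⇒ t ≥ 0; y ≥ 0 ⇒ t ≤ 6. So t ∈ [0, 6]: 7 solutions.

7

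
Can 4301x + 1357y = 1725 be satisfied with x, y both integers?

yes

gcd(4301, 1357) = 23  (4301 = 3×1357 + 230, 1357 = 5×230 + 207, 230 = 1×207 + 23, 207 = 9×23).
23 divides 1725, so integer solutions exist.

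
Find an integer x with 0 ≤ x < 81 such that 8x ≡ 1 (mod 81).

gcd(81, 8):
  81 = 10×8 + 1
  8 = 8×1
so gcd(81, 8) = 1.
Back-substitute for Bézout coefficients:
  1 = 81 - 10×8
  ... = 8×(-10) + 81×(1)
So 8×-10 ≡ 1 (mod 81), and -10 mod 81 = 71.

71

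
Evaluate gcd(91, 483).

7

gcd(483, 91):
  483 = 5×91 + 28
  91 = 3×28 + 7
  28 = 4×7
so gcd(483, 91) = 7.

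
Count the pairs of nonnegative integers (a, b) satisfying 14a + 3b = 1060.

gcd(14, 3):
  14 = 4·3 + 2
  3 = 1·2 + 1
  2 = 2·1
so gcd(14, 3) = 1.
Back-substitute for Bézout coefficients:
  1 = 3 - 1·2
  ... = 14·(-1) + 3·(5)
Scale by 1060: one solution is (-1060, 5300). Reduce a mod 3: (2, 344).
General: a = 2 + 3t, b = 344 - 14t.
a ≥ 0 ⇒ t ≥ 0; b ≥ 0 ⇒ t ≤ 24. So t ∈ [0, 24]: 25 solutions.

25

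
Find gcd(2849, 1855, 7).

7

gcd(2849, 1855) = 7  (2849 = 1·1855 + 994, 1855 = 1·994 + 861, 994 = 1·861 + 133, 861 = 6·133 + 63, 133 = 2·63 + 7, 63 = 9·7).
gcd(7, 7) = 7.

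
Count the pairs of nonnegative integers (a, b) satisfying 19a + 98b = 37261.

gcd(98, 19):
  98 = 5*19 + 3
  19 = 6*3 + 1
  3 = 3*1
so gcd(98, 19) = 1.
Back-substitute for Bézout coefficients:
  1 = 19 - 6*3
  ... = 19*(31) + 98*(-6)
Scale by 37261: one solution is (1155091, -223566). Reduce a mod 98: (63, 368).
General: a = 63 + 98t, b = 368 - 19t.
a ≥ 0 ⇒ t ≥ 0; b ≥ 0 ⇒ t ≤ 19. So t ∈ [0, 19]: 20 solutions.

20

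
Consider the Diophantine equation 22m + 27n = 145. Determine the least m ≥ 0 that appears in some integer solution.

25

gcd(27, 22):
  27 = 1*22 + 5
  22 = 4*5 + 2
  5 = 2*2 + 1
  2 = 2*1
so gcd(27, 22) = 1.
1 divides 145, so solutions exist.
Back-substitute for Bézout coefficients:
  1 = 5 - 2*2
  ... = 22*(-11) + 27*(9)
Scale by 145/1 = 145: (m₀, n₀) = (-1595, 1305).
General solution: m = -1595 + 27t, n = 1305 - 22t for integer t.
m ≥ 0: smallest is -1595 mod 27 = 25 (at t = 60), with n = -15.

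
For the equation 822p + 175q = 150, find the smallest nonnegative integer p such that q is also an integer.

50

gcd(822, 175):
  822 = 4×175 + 122
  175 = 1×122 + 53
  122 = 2×53 + 16
  53 = 3×16 + 5
  16 = 3×5 + 1
  5 = 5×1
so gcd(822, 175) = 1.
1 divides 150, so solutions exist.
Back-substitute for Bézout coefficients:
  1 = 16 - 3×5
  ... = 822×(33) + 175×(-155)
Scale by 150/1 = 150: (p₀, q₀) = (4950, -23250).
General solution: p = 4950 + 175t, q = -23250 - 822t for integer t.
p ≥ 0: smallest is 4950 mod 175 = 50 (at t = -28), with q = -234.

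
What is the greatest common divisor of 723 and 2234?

gcd(2234, 723):
  2234 = 3*723 + 65
  723 = 11*65 + 8
  65 = 8*8 + 1
  8 = 8*1
so gcd(2234, 723) = 1.

1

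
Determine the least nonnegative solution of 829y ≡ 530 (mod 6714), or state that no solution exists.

5516

gcd(6714, 829) = 1  (6714 = 8×829 + 82, 829 = 10×82 + 9, 82 = 9×9 + 1, 9 = 9×1).
1 divides 530, so solutions exist.
Back-substituting, 829×(-737) + 6714×(91) = 1.
So 829×(-737) ≡ 1 (mod 6714); multiply by 530: y ≡ -390610 (mod 6714).
Smallest nonnegative: y = -390610 mod 6714 = 5516.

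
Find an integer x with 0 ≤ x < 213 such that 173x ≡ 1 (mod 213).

197

gcd(213, 173) = 1.
By Bézout, 173×(-16) + 213×(13) = 1.
So 173×-16 ≡ 1 (mod 213), and -16 mod 213 = 197.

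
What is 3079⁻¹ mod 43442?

gcd(43442, 3079) = 1  (43442 = 14*3079 + 336, 3079 = 9*336 + 55, 336 = 6*55 + 6, 55 = 9*6 + 1, 6 = 6*1).
Back-substituting, 3079*(7111) + 43442*(-504) = 1.
So 3079*7111 ≡ 1 (mod 43442), and 7111 mod 43442 = 7111.

7111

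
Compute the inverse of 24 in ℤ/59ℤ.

32

gcd(59, 24) = 1.
By Bézout, 24·(-27) + 59·(11) = 1.
So 24·-27 ≡ 1 (mod 59), and -27 mod 59 = 32.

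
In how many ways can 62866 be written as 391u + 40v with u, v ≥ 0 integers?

4

gcd(391, 40):
  391 = 9*40 + 31
  40 = 1*31 + 9
  31 = 3*9 + 4
  9 = 2*4 + 1
  4 = 4*1
so gcd(391, 40) = 1.
Back-substitute for Bézout coefficients:
  1 = 9 - 2*4
  ... = 391*(-9) + 40*(88)
Scale by 62866: one solution is (-565794, 5532208). Reduce u mod 40: (6, 1513).
General: u = 6 + 40t, v = 1513 - 391t.
u ≥ 0 ⇒ t ≥ 0; v ≥ 0 ⇒ t ≤ 3. So t ∈ [0, 3]: 4 solutions.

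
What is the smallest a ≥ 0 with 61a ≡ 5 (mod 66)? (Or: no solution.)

65

gcd(66, 61) = 1  (66 = 1·61 + 5, 61 = 12·5 + 1, 5 = 5·1).
1 divides 5, so solutions exist.
Back-substituting, 61·(13) + 66·(-12) = 1.
So 61·(13) ≡ 1 (mod 66); multiply by 5: a ≡ 65 (mod 66).
Smallest nonnegative: a = 65 mod 66 = 65.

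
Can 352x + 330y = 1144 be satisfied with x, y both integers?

yes

gcd(352, 330) = 22  (352 = 1×330 + 22, 330 = 15×22).
22 divides 1144, so integer solutions exist.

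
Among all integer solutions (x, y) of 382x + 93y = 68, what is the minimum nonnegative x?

gcd(382, 93) = 1.
1 divides 68, so solutions exist.
By Bézout, 382*(28) + 93*(-115) = 1.
Scale by 68/1 = 68: (x₀, y₀) = (1904, -7820).
General solution: x = 1904 + 93t, y = -7820 - 382t for integer t.
x ≥ 0: smallest is 1904 mod 93 = 44 (at t = -20), with y = -180.

44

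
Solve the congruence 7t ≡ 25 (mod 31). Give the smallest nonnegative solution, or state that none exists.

gcd(31, 7) = 1.
1 divides 25, so solutions exist.
By Bézout, 7*(9) + 31*(-2) = 1.
So 7*(9) ≡ 1 (mod 31); multiply by 25: t ≡ 225 (mod 31).
Smallest nonnegative: t = 225 mod 31 = 8.

8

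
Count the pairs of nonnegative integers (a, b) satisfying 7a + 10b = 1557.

23

gcd(10, 7):
  10 = 1*7 + 3
  7 = 2*3 + 1
  3 = 3*1
so gcd(10, 7) = 1.
Back-substitute for Bézout coefficients:
  1 = 7 - 2*3
  ... = 7*(3) + 10*(-2)
Scale by 1557: one solution is (4671, -3114). Reduce a mod 10: (1, 155).
General: a = 1 + 10t, b = 155 - 7t.
a ≥ 0 ⇒ t ≥ 0; b ≥ 0 ⇒ t ≤ 22. So t ∈ [0, 22]: 23 solutions.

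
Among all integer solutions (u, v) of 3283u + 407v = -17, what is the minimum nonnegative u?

gcd(3283, 407) = 1  (3283 = 8×407 + 27, 407 = 15×27 + 2, 27 = 13×2 + 1, 2 = 2×1).
1 divides -17, so solutions exist.
Back-substituting, 3283×(196) + 407×(-1581) = 1.
Scale by -17/1 = -17: (u₀, v₀) = (-3332, 26877).
General solution: u = -3332 + 407t, v = 26877 - 3283t for integer t.
u ≥ 0: smallest is -3332 mod 407 = 331 (at t = 9), with v = -2670.

331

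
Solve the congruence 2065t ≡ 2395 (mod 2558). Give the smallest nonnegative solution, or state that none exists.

1339

gcd(2558, 2065) = 1.
1 divides 2395, so solutions exist.
By Bézout, 2065×(-275) + 2558×(222) = 1.
So 2065×(-275) ≡ 1 (mod 2558); multiply by 2395: t ≡ -658625 (mod 2558).
Smallest nonnegative: t = -658625 mod 2558 = 1339.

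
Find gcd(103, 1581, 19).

1

gcd(1581, 103) = 1  (1581 = 15*103 + 36, 103 = 2*36 + 31, 36 = 1*31 + 5, 31 = 6*5 + 1, 5 = 5*1).
gcd(1, 19) = 1.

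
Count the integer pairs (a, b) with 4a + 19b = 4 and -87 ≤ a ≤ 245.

17

gcd(19, 4) = 1.
By Bézout, 4×(5) + 19×(-1) = 1.
Particular solution: (1, 0).
General solution: a = 1 + 19t, b = 0 - 4t for integer t.
-87 ≤ 1 + 19t ≤ 245 gives t ∈ [-4, 12], which is 17 values.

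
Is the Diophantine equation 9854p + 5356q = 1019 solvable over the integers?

gcd(9854, 5356) = 26  (9854 = 1*5356 + 4498, 5356 = 1*4498 + 858, 4498 = 5*858 + 208, 858 = 4*208 + 26, 208 = 8*26).
26 does not divide 1019 (remainder 5), so no integer solutions.

no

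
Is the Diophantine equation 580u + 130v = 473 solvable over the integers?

gcd(580, 130) = 10  (580 = 4×130 + 60, 130 = 2×60 + 10, 60 = 6×10).
10 does not divide 473 (remainder 3), so no integer solutions.

no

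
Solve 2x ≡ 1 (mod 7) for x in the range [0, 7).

gcd(7, 2) = 1.
By Bézout, 2·(-3) + 7·(1) = 1.
So 2·-3 ≡ 1 (mod 7), and -3 mod 7 = 4.

4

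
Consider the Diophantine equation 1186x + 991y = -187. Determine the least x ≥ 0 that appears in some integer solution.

gcd(1186, 991):
  1186 = 1×991 + 195
  991 = 5×195 + 16
  195 = 12×16 + 3
  16 = 5×3 + 1
  3 = 3×1
so gcd(1186, 991) = 1.
1 divides -187, so solutions exist.
Back-substitute for Bézout coefficients:
  1 = 16 - 5×3
  ... = 1186×(-310) + 991×(371)
Scale by -187/1 = -187: (x₀, y₀) = (57970, -69377).
General solution: x = 57970 + 991t, y = -69377 - 1186t for integer t.
x ≥ 0: smallest is 57970 mod 991 = 492 (at t = -58), with y = -589.

492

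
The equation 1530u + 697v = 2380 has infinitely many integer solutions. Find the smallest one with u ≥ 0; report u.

38

gcd(1530, 697) = 17.
17 divides 2380, so solutions exist.
By Bézout, 1530*(-5) + 697*(11) = 17.
Scale by 2380/17 = 140: (u₀, v₀) = (-700, 1540).
General solution: u = -700 + 41t, v = 1540 - 90t for integer t.
u ≥ 0: smallest is -700 mod 41 = 38 (at t = 18), with v = -80.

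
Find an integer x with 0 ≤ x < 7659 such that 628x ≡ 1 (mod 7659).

1183

gcd(7659, 628) = 1  (7659 = 12×628 + 123, 628 = 5×123 + 13, 123 = 9×13 + 6, 13 = 2×6 + 1, 6 = 6×1).
Back-substituting, 628×(1183) + 7659×(-97) = 1.
So 628×1183 ≡ 1 (mod 7659), and 1183 mod 7659 = 1183.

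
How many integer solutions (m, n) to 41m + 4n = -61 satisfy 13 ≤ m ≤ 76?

gcd(41, 4) = 1.
By Bézout, 41·(1) + 4·(-10) = 1.
Particular solution: (3, -46).
General solution: m = 3 + 4t, n = -46 - 41t for integer t.
13 ≤ 3 + 4t ≤ 76 gives t ∈ [3, 18], which is 16 values.

16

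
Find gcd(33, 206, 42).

gcd(206, 33) = 1.
gcd(1, 42) = 1.

1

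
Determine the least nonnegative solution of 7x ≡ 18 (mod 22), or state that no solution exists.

12

gcd(22, 7):
  22 = 3×7 + 1
  7 = 7×1
so gcd(22, 7) = 1.
1 divides 18, so solutions exist.
Back-substitute for Bézout coefficients:
  1 = 22 - 3×7
  ... = 7×(-3) + 22×(1)
So 7×(-3) ≡ 1 (mod 22); multiply by 18: x ≡ -54 (mod 22).
Smallest nonnegative: x = -54 mod 22 = 12.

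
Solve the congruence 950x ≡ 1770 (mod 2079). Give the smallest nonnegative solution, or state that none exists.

gcd(2079, 950) = 1  (2079 = 2×950 + 179, 950 = 5×179 + 55, 179 = 3×55 + 14, 55 = 3×14 + 13, 14 = 1×13 + 1, 13 = 13×1).
1 divides 1770, so solutions exist.
Back-substituting, 950×(-151) + 2079×(69) = 1.
So 950×(-151) ≡ 1 (mod 2079); multiply by 1770: x ≡ -267270 (mod 2079).
Smallest nonnegative: x = -267270 mod 2079 = 921.

921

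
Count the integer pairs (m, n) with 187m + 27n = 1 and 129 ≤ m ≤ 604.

gcd(187, 27) = 1  (187 = 6·27 + 25, 27 = 1·25 + 2, 25 = 12·2 + 1, 2 = 2·1).
Back-substituting, 187·(13) + 27·(-90) = 1.
Scale by 1: particular solution (13, -90); reduce m mod 27: (13, -90).
General solution: m = 13 + 27t, n = -90 - 187t for integer t.
129 ≤ 13 + 27t ≤ 604 gives t ∈ [5, 21], which is 17 values.

17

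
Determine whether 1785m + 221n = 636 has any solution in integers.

no

gcd(1785, 221) = 17.
17 does not divide 636 (remainder 7), so no integer solutions.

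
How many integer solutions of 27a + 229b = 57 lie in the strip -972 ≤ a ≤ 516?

7

gcd(229, 27):
  229 = 8×27 + 13
  27 = 2×13 + 1
  13 = 13×1
so gcd(229, 27) = 1.
Back-substitute for Bézout coefficients:
  1 = 27 - 2×13
  ... = 27×(17) + 229×(-2)
Scale by 57: particular solution (969, -114); reduce a mod 229: (53, -6).
General solution: a = 53 + 229t, b = -6 - 27t for integer t.
-972 ≤ 53 + 229t ≤ 516 gives t ∈ [-4, 2], which is 7 values.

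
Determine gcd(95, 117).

gcd(117, 95):
  117 = 1·95 + 22
  95 = 4·22 + 7
  22 = 3·7 + 1
  7 = 7·1
so gcd(117, 95) = 1.

1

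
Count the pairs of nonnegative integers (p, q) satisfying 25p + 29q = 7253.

gcd(29, 25):
  29 = 1*25 + 4
  25 = 6*4 + 1
  4 = 4*1
so gcd(29, 25) = 1.
Back-substitute for Bézout coefficients:
  1 = 25 - 6*4
  ... = 25*(7) + 29*(-6)
Scale by 7253: one solution is (50771, -43518). Reduce p mod 29: (21, 232).
General: p = 21 + 29t, q = 232 - 25t.
p ≥ 0 ⇒ t ≥ 0; q ≥ 0 ⇒ t ≤ 9. So t ∈ [0, 9]: 10 solutions.

10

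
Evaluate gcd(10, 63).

gcd(63, 10):
  63 = 6*10 + 3
  10 = 3*3 + 1
  3 = 3*1
so gcd(63, 10) = 1.

1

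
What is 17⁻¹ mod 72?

gcd(72, 17):
  72 = 4×17 + 4
  17 = 4×4 + 1
  4 = 4×1
so gcd(72, 17) = 1.
Back-substitute for Bézout coefficients:
  1 = 17 - 4×4
  ... = 17×(17) + 72×(-4)
So 17×17 ≡ 1 (mod 72), and 17 mod 72 = 17.

17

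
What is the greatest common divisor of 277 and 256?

1

gcd(277, 256):
  277 = 1*256 + 21
  256 = 12*21 + 4
  21 = 5*4 + 1
  4 = 4*1
so gcd(277, 256) = 1.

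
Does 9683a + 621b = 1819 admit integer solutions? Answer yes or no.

gcd(9683, 621) = 23  (9683 = 15·621 + 368, 621 = 1·368 + 253, 368 = 1·253 + 115, 253 = 2·115 + 23, 115 = 5·23).
23 does not divide 1819 (remainder 2), so no integer solutions.

no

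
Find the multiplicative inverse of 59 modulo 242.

201

gcd(242, 59) = 1.
By Bézout, 59*(-41) + 242*(10) = 1.
So 59*-41 ≡ 1 (mod 242), and -41 mod 242 = 201.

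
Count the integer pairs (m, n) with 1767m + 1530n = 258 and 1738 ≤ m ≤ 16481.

gcd(1767, 1530) = 3  (1767 = 1·1530 + 237, 1530 = 6·237 + 108, 237 = 2·108 + 21, 108 = 5·21 + 3, 21 = 7·3).
Back-substituting, 1767·(-71) + 1530·(82) = 3.
Scale by 86: particular solution (-6106, 7052); reduce m mod 510: (14, -16).
General solution: m = 14 + 510t, n = -16 - 589t for integer t.
1738 ≤ 14 + 510t ≤ 16481 gives t ∈ [4, 32], which is 29 values.

29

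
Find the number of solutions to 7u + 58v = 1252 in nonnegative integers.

gcd(58, 7):
  58 = 8×7 + 2
  7 = 3×2 + 1
  2 = 2×1
so gcd(58, 7) = 1.
Back-substitute for Bézout coefficients:
  1 = 7 - 3×2
  ... = 7×(25) + 58×(-3)
Scale by 1252: one solution is (31300, -3756). Reduce u mod 58: (38, 17).
General: u = 38 + 58t, v = 17 - 7t.
u ≥ 0 ⇒ t ≥ 0; v ≥ 0 ⇒ t ≤ 2. So t ∈ [0, 2]: 3 solutions.

3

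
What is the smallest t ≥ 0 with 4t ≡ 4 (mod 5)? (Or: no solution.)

gcd(5, 4):
  5 = 1*4 + 1
  4 = 4*1
so gcd(5, 4) = 1.
1 divides 4, so solutions exist.
Back-substitute for Bézout coefficients:
  1 = 5 - 1*4
  ... = 4*(-1) + 5*(1)
So 4*(-1) ≡ 1 (mod 5); multiply by 4: t ≡ -4 (mod 5).
Smallest nonnegative: t = -4 mod 5 = 1.

1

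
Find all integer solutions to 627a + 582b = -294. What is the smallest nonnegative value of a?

84

gcd(627, 582) = 3.
3 divides -294, so solutions exist.
By Bézout, 627·(13) + 582·(-14) = 3.
Scale by -294/3 = -98: (a₀, b₀) = (-1274, 1372).
General solution: a = -1274 + 194t, b = 1372 - 209t for integer t.
a ≥ 0: smallest is -1274 mod 194 = 84 (at t = 7), with b = -91.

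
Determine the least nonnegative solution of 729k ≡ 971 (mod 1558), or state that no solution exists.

1523

gcd(1558, 729) = 1.
1 divides 971, so solutions exist.
By Bézout, 729×(-483) + 1558×(226) = 1.
So 729×(-483) ≡ 1 (mod 1558); multiply by 971: k ≡ -468993 (mod 1558).
Smallest nonnegative: k = -468993 mod 1558 = 1523.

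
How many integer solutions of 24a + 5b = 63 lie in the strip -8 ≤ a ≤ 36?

gcd(24, 5) = 1.
By Bézout, 24×(-1) + 5×(5) = 1.
Particular solution: (2, 3).
General solution: a = 2 + 5t, b = 3 - 24t for integer t.
-8 ≤ 2 + 5t ≤ 36 gives t ∈ [-2, 6], which is 9 values.

9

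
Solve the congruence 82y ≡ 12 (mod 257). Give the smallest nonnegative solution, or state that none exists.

gcd(257, 82) = 1  (257 = 3·82 + 11, 82 = 7·11 + 5, 11 = 2·5 + 1, 5 = 5·1).
1 divides 12, so solutions exist.
Back-substituting, 82·(-47) + 257·(15) = 1.
So 82·(-47) ≡ 1 (mod 257); multiply by 12: y ≡ -564 (mod 257).
Smallest nonnegative: y = -564 mod 257 = 207.

207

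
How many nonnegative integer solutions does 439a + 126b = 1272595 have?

23

gcd(439, 126) = 1  (439 = 3·126 + 61, 126 = 2·61 + 4, 61 = 15·4 + 1, 4 = 4·1).
Back-substituting, 439·(31) + 126·(-108) = 1.
Scale by 1272595: one solution is (39450445, -137440260). Reduce a mod 126: (97, 9762).
General: a = 97 + 126t, b = 9762 - 439t.
a ≥ 0 ⇒ t ≥ 0; b ≥ 0 ⇒ t ≤ 22. So t ∈ [0, 22]: 23 solutions.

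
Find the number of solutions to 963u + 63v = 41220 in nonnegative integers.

6

gcd(963, 63) = 9  (963 = 15·63 + 18, 63 = 3·18 + 9, 18 = 2·9).
Back-substituting, 963·(-3) + 63·(46) = 9.
Scale by 4580: one solution is (-13740, 210680). Reduce u mod 7: (1, 639).
General: u = 1 + 7t, v = 639 - 107t.
u ≥ 0 ⇒ t ≥ 0; v ≥ 0 ⇒ t ≤ 5. So t ∈ [0, 5]: 6 solutions.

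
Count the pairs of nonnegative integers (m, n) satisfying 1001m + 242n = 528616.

gcd(1001, 242) = 11  (1001 = 4×242 + 33, 242 = 7×33 + 11, 33 = 3×11).
Back-substituting, 1001×(-7) + 242×(29) = 11.
Scale by 48056: one solution is (-336392, 1393624). Reduce m mod 22: (10, 2143).
General: m = 10 + 22t, n = 2143 - 91t.
m ≥ 0 ⇒ t ≥ 0; n ≥ 0 ⇒ t ≤ 23. So t ∈ [0, 23]: 24 solutions.

24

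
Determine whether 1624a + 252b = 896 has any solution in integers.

gcd(1624, 252):
  1624 = 6·252 + 112
  252 = 2·112 + 28
  112 = 4·28
so gcd(1624, 252) = 28.
28 divides 896, so integer solutions exist.

yes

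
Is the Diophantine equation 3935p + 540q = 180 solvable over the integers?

gcd(3935, 540):
  3935 = 7×540 + 155
  540 = 3×155 + 75
  155 = 2×75 + 5
  75 = 15×5
so gcd(3935, 540) = 5.
5 divides 180, so integer solutions exist.

yes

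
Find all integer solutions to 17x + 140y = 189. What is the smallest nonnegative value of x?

77

gcd(140, 17):
  140 = 8*17 + 4
  17 = 4*4 + 1
  4 = 4*1
so gcd(140, 17) = 1.
1 divides 189, so solutions exist.
Back-substitute for Bézout coefficients:
  1 = 17 - 4*4
  ... = 17*(33) + 140*(-4)
Scale by 189/1 = 189: (x₀, y₀) = (6237, -756).
General solution: x = 6237 + 140t, y = -756 - 17t for integer t.
x ≥ 0: smallest is 6237 mod 140 = 77 (at t = -44), with y = -8.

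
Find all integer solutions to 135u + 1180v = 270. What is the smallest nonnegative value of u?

gcd(1180, 135):
  1180 = 8*135 + 100
  135 = 1*100 + 35
  100 = 2*35 + 30
  35 = 1*30 + 5
  30 = 6*5
so gcd(1180, 135) = 5.
5 divides 270, so solutions exist.
Back-substitute for Bézout coefficients:
  5 = 35 - 1*30
  ... = 135*(35) + 1180*(-4)
Scale by 270/5 = 54: (u₀, v₀) = (1890, -216).
General solution: u = 1890 + 236t, v = -216 - 27t for integer t.
u ≥ 0: smallest is 1890 mod 236 = 2 (at t = -8), with v = 0.

2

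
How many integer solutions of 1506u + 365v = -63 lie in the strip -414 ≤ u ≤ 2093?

7

gcd(1506, 365) = 1  (1506 = 4×365 + 46, 365 = 7×46 + 43, 46 = 1×43 + 3, 43 = 14×3 + 1, 3 = 3×1).
Back-substituting, 1506×(-119) + 365×(491) = 1.
Scale by -63: particular solution (7497, -30933); reduce u mod 365: (197, -813).
General solution: u = 197 + 365t, v = -813 - 1506t for integer t.
-414 ≤ 197 + 365t ≤ 2093 gives t ∈ [-1, 5], which is 7 values.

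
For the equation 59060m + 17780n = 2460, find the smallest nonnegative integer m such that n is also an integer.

gcd(59060, 17780):
  59060 = 3*17780 + 5720
  17780 = 3*5720 + 620
  5720 = 9*620 + 140
  620 = 4*140 + 60
  140 = 2*60 + 20
  60 = 3*20
so gcd(59060, 17780) = 20.
20 divides 2460, so solutions exist.
Back-substitute for Bézout coefficients:
  20 = 140 - 2*60
  ... = 59060*(258) + 17780*(-857)
Scale by 2460/20 = 123: (m₀, n₀) = (31734, -105411).
General solution: m = 31734 + 889t, n = -105411 - 2953t for integer t.
m ≥ 0: smallest is 31734 mod 889 = 619 (at t = -35), with n = -2056.

619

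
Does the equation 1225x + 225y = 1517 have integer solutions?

gcd(1225, 225):
  1225 = 5·225 + 100
  225 = 2·100 + 25
  100 = 4·25
so gcd(1225, 225) = 25.
25 does not divide 1517 (remainder 17), so no integer solutions.

no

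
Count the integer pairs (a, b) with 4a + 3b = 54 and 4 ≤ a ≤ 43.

13

gcd(4, 3) = 1  (4 = 1·3 + 1, 3 = 3·1).
Back-substituting, 4·(1) + 3·(-1) = 1.
Scale by 54: particular solution (54, -54); reduce a mod 3: (0, 18).
General solution: a = 0 + 3t, b = 18 - 4t for integer t.
4 ≤ 0 + 3t ≤ 43 gives t ∈ [2, 14], which is 13 values.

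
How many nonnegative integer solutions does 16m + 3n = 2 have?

gcd(16, 3) = 1.
By Bézout, 16*(1) + 3*(-5) = 1.
One solution: (2, -10).
General: m = 2 + 3t, n = -10 - 16t.
m ≥ 0 ⇒ t ≥ 0; n ≥ 0 ⇒ t ≤ -1. So t ∈ [0, -1]: 0 solutions.

0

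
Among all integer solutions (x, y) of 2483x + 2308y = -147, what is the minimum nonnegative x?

gcd(2483, 2308):
  2483 = 1×2308 + 175
  2308 = 13×175 + 33
  175 = 5×33 + 10
  33 = 3×10 + 3
  10 = 3×3 + 1
  3 = 3×1
so gcd(2483, 2308) = 1.
1 divides -147, so solutions exist.
Back-substitute for Bézout coefficients:
  1 = 10 - 3×3
  ... = 2483×(699) + 2308×(-752)
Scale by -147/1 = -147: (x₀, y₀) = (-102753, 110544).
General solution: x = -102753 + 2308t, y = 110544 - 2483t for integer t.
x ≥ 0: smallest is -102753 mod 2308 = 1107 (at t = 45), with y = -1191.

1107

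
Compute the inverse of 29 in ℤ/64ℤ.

53

gcd(64, 29) = 1.
By Bézout, 29×(-11) + 64×(5) = 1.
So 29×-11 ≡ 1 (mod 64), and -11 mod 64 = 53.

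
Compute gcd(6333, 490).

gcd(6333, 490):
  6333 = 12·490 + 453
  490 = 1·453 + 37
  453 = 12·37 + 9
  37 = 4·9 + 1
  9 = 9·1
so gcd(6333, 490) = 1.

1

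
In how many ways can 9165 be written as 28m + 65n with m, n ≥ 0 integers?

6

gcd(65, 28) = 1.
By Bézout, 28·(7) + 65·(-3) = 1.
One solution: (0, 141).
General: m = 0 + 65t, n = 141 - 28t.
m ≥ 0 ⇒ t ≥ 0; n ≥ 0 ⇒ t ≤ 5. So t ∈ [0, 5]: 6 solutions.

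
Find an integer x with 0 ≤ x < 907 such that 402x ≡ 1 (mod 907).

634

gcd(907, 402) = 1  (907 = 2·402 + 103, 402 = 3·103 + 93, 103 = 1·93 + 10, 93 = 9·10 + 3, 10 = 3·3 + 1, 3 = 3·1).
Back-substituting, 402·(-273) + 907·(121) = 1.
So 402·-273 ≡ 1 (mod 907), and -273 mod 907 = 634.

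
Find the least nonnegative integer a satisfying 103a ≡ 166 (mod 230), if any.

gcd(230, 103) = 1  (230 = 2*103 + 24, 103 = 4*24 + 7, 24 = 3*7 + 3, 7 = 2*3 + 1, 3 = 3*1).
1 divides 166, so solutions exist.
Back-substituting, 103*(67) + 230*(-30) = 1.
So 103*(67) ≡ 1 (mod 230); multiply by 166: a ≡ 11122 (mod 230).
Smallest nonnegative: a = 11122 mod 230 = 82.

82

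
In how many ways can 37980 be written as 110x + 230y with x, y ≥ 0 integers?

gcd(230, 110) = 10  (230 = 2×110 + 10, 110 = 11×10).
Back-substituting, 110×(-2) + 230×(1) = 10.
Scale by 3798: one solution is (-7596, 3798). Reduce x mod 23: (17, 157).
General: x = 17 + 23t, y = 157 - 11t.
x ≥ 0 ⇒ t ≥ 0; y ≥ 0 ⇒ t ≤ 14. So t ∈ [0, 14]: 15 solutions.

15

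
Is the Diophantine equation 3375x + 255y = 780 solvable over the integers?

yes

gcd(3375, 255) = 15  (3375 = 13×255 + 60, 255 = 4×60 + 15, 60 = 4×15).
15 divides 780, so integer solutions exist.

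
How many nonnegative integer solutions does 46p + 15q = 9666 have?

gcd(46, 15) = 1.
By Bézout, 46·(1) + 15·(-3) = 1.
One solution: (6, 626).
General: p = 6 + 15t, q = 626 - 46t.
p ≥ 0 ⇒ t ≥ 0; q ≥ 0 ⇒ t ≤ 13. So t ∈ [0, 13]: 14 solutions.

14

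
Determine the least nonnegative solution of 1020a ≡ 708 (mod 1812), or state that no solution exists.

38

gcd(1812, 1020):
  1812 = 1·1020 + 792
  1020 = 1·792 + 228
  792 = 3·228 + 108
  228 = 2·108 + 12
  108 = 9·12
so gcd(1812, 1020) = 12.
12 divides 708, so solutions exist.
Back-substitute for Bézout coefficients:
  12 = 228 - 2·108
  ... = 1020·(16) + 1812·(-9)
So 1020·(16) ≡ 12 (mod 1812); multiply by 59: a ≡ 944 (mod 151).
Smallest nonnegative: a = 944 mod 151 = 38.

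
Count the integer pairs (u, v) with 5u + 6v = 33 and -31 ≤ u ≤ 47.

13

gcd(6, 5) = 1  (6 = 1×5 + 1, 5 = 5×1).
Back-substituting, 5×(-1) + 6×(1) = 1.
Scale by 33: particular solution (-33, 33); reduce u mod 6: (3, 3).
General solution: u = 3 + 6t, v = 3 - 5t for integer t.
-31 ≤ 3 + 6t ≤ 47 gives t ∈ [-5, 7], which is 13 values.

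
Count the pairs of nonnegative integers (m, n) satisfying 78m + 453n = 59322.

5

gcd(453, 78) = 3  (453 = 5*78 + 63, 78 = 1*63 + 15, 63 = 4*15 + 3, 15 = 5*3).
Back-substituting, 78*(-29) + 453*(5) = 3.
Scale by 19774: one solution is (-573446, 98870). Reduce m mod 151: (52, 122).
General: m = 52 + 151t, n = 122 - 26t.
m ≥ 0 ⇒ t ≥ 0; n ≥ 0 ⇒ t ≤ 4. So t ∈ [0, 4]: 5 solutions.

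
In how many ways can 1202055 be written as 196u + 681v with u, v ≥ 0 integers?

gcd(681, 196):
  681 = 3*196 + 93
  196 = 2*93 + 10
  93 = 9*10 + 3
  10 = 3*3 + 1
  3 = 3*1
so gcd(681, 196) = 1.
Back-substitute for Bézout coefficients:
  1 = 10 - 3*3
  ... = 196*(205) + 681*(-59)
Scale by 1202055: one solution is (246421275, -70921245). Reduce u mod 681: (63, 1747).
General: u = 63 + 681t, v = 1747 - 196t.
u ≥ 0 ⇒ t ≥ 0; v ≥ 0 ⇒ t ≤ 8. So t ∈ [0, 8]: 9 solutions.

9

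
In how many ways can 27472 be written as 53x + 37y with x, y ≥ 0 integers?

gcd(53, 37):
  53 = 1·37 + 16
  37 = 2·16 + 5
  16 = 3·5 + 1
  5 = 5·1
so gcd(53, 37) = 1.
Back-substitute for Bézout coefficients:
  1 = 16 - 3·5
  ... = 53·(7) + 37·(-10)
Scale by 27472: one solution is (192304, -274720). Reduce x mod 37: (15, 721).
General: x = 15 + 37t, y = 721 - 53t.
x ≥ 0 ⇒ t ≥ 0; y ≥ 0 ⇒ t ≤ 13. So t ∈ [0, 13]: 14 solutions.

14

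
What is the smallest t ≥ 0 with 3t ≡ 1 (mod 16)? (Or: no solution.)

gcd(16, 3) = 1  (16 = 5·3 + 1, 3 = 3·1).
1 divides 1, so solutions exist.
Back-substituting, 3·(-5) + 16·(1) = 1.
So 3·(-5) ≡ 1 (mod 16); multiply by 1: t ≡ -5 (mod 16).
Smallest nonnegative: t = -5 mod 16 = 11.

11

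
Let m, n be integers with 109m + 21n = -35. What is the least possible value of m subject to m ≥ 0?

gcd(109, 21) = 1  (109 = 5*21 + 4, 21 = 5*4 + 1, 4 = 4*1).
1 divides -35, so solutions exist.
Back-substituting, 109*(-5) + 21*(26) = 1.
Scale by -35/1 = -35: (m₀, n₀) = (175, -910).
General solution: m = 175 + 21t, n = -910 - 109t for integer t.
m ≥ 0: smallest is 175 mod 21 = 7 (at t = -8), with n = -38.

7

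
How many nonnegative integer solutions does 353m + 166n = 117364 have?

gcd(353, 166) = 1  (353 = 2×166 + 21, 166 = 7×21 + 19, 21 = 1×19 + 2, 19 = 9×2 + 1, 2 = 2×1).
Back-substituting, 353×(-79) + 166×(168) = 1.
Scale by 117364: one solution is (-9271756, 19717152). Reduce m mod 166: (8, 690).
General: m = 8 + 166t, n = 690 - 353t.
m ≥ 0 ⇒ t ≥ 0; n ≥ 0 ⇒ t ≤ 1. So t ∈ [0, 1]: 2 solutions.

2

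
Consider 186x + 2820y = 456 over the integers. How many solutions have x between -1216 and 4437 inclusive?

12

gcd(2820, 186) = 6  (2820 = 15×186 + 30, 186 = 6×30 + 6, 30 = 5×6).
Back-substituting, 186×(91) + 2820×(-6) = 6.
Scale by 76: particular solution (6916, -456); reduce x mod 470: (336, -22).
General solution: x = 336 + 470t, y = -22 - 31t for integer t.
-1216 ≤ 336 + 470t ≤ 4437 gives t ∈ [-3, 8], which is 12 values.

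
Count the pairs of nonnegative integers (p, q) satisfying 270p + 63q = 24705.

13

gcd(270, 63) = 9  (270 = 4×63 + 18, 63 = 3×18 + 9, 18 = 2×9).
Back-substituting, 270×(-3) + 63×(13) = 9.
Scale by 2745: one solution is (-8235, 35685). Reduce p mod 7: (4, 375).
General: p = 4 + 7t, q = 375 - 30t.
p ≥ 0 ⇒ t ≥ 0; q ≥ 0 ⇒ t ≤ 12. So t ∈ [0, 12]: 13 solutions.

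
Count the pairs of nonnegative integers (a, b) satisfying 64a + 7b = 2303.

6

gcd(64, 7) = 1  (64 = 9·7 + 1, 7 = 7·1).
Back-substituting, 64·(1) + 7·(-9) = 1.
Scale by 2303: one solution is (2303, -20727). Reduce a mod 7: (0, 329).
General: a = 0 + 7t, b = 329 - 64t.
a ≥ 0 ⇒ t ≥ 0; b ≥ 0 ⇒ t ≤ 5. So t ∈ [0, 5]: 6 solutions.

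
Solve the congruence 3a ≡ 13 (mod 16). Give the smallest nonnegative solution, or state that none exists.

15

gcd(16, 3) = 1.
1 divides 13, so solutions exist.
By Bézout, 3*(-5) + 16*(1) = 1.
So 3*(-5) ≡ 1 (mod 16); multiply by 13: a ≡ -65 (mod 16).
Smallest nonnegative: a = -65 mod 16 = 15.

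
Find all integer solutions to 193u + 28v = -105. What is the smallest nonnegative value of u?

gcd(193, 28):
  193 = 6·28 + 25
  28 = 1·25 + 3
  25 = 8·3 + 1
  3 = 3·1
so gcd(193, 28) = 1.
1 divides -105, so solutions exist.
Back-substitute for Bézout coefficients:
  1 = 25 - 8·3
  ... = 193·(9) + 28·(-62)
Scale by -105/1 = -105: (u₀, v₀) = (-945, 6510).
General solution: u = -945 + 28t, v = 6510 - 193t for integer t.
u ≥ 0: smallest is -945 mod 28 = 7 (at t = 34), with v = -52.

7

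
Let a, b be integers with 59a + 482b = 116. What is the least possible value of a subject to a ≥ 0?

gcd(482, 59) = 1  (482 = 8*59 + 10, 59 = 5*10 + 9, 10 = 1*9 + 1, 9 = 9*1).
1 divides 116, so solutions exist.
Back-substituting, 59*(-49) + 482*(6) = 1.
Scale by 116/1 = 116: (a₀, b₀) = (-5684, 696).
General solution: a = -5684 + 482t, b = 696 - 59t for integer t.
a ≥ 0: smallest is -5684 mod 482 = 100 (at t = 12), with b = -12.

100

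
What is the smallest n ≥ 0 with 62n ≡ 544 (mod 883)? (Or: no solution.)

gcd(883, 62):
  883 = 14·62 + 15
  62 = 4·15 + 2
  15 = 7·2 + 1
  2 = 2·1
so gcd(883, 62) = 1.
1 divides 544, so solutions exist.
Back-substitute for Bézout coefficients:
  1 = 15 - 7·2
  ... = 62·(-413) + 883·(29)
So 62·(-413) ≡ 1 (mod 883); multiply by 544: n ≡ -224672 (mod 883).
Smallest nonnegative: n = -224672 mod 883 = 493.

493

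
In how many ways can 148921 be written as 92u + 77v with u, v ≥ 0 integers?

gcd(92, 77) = 1  (92 = 1·77 + 15, 77 = 5·15 + 2, 15 = 7·2 + 1, 2 = 2·1).
Back-substituting, 92·(36) + 77·(-43) = 1.
Scale by 148921: one solution is (5361156, -6403603). Reduce u mod 77: (31, 1897).
General: u = 31 + 77t, v = 1897 - 92t.
u ≥ 0 ⇒ t ≥ 0; v ≥ 0 ⇒ t ≤ 20. So t ∈ [0, 20]: 21 solutions.

21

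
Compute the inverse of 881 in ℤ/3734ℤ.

gcd(3734, 881) = 1.
By Bézout, 881·(729) + 3734·(-172) = 1.
So 881·729 ≡ 1 (mod 3734), and 729 mod 3734 = 729.

729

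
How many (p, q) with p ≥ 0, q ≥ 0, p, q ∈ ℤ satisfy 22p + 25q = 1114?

2

gcd(25, 22) = 1  (25 = 1×22 + 3, 22 = 7×3 + 1, 3 = 3×1).
Back-substituting, 22×(8) + 25×(-7) = 1.
Scale by 1114: one solution is (8912, -7798). Reduce p mod 25: (12, 34).
General: p = 12 + 25t, q = 34 - 22t.
p ≥ 0 ⇒ t ≥ 0; q ≥ 0 ⇒ t ≤ 1. So t ∈ [0, 1]: 2 solutions.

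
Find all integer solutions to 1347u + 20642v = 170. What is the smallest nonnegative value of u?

1364

gcd(20642, 1347) = 1  (20642 = 15×1347 + 437, 1347 = 3×437 + 36, 437 = 12×36 + 5, 36 = 7×5 + 1, 5 = 5×1).
1 divides 170, so solutions exist.
Back-substituting, 1347×(4015) + 20642×(-262) = 1.
Scale by 170/1 = 170: (u₀, v₀) = (682550, -44540).
General solution: u = 682550 + 20642t, v = -44540 - 1347t for integer t.
u ≥ 0: smallest is 682550 mod 20642 = 1364 (at t = -33), with v = -89.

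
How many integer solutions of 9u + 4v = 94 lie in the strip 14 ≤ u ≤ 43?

gcd(9, 4) = 1.
By Bézout, 9×(1) + 4×(-2) = 1.
Particular solution: (2, 19).
General solution: u = 2 + 4t, v = 19 - 9t for integer t.
14 ≤ 2 + 4t ≤ 43 gives t ∈ [3, 10], which is 8 values.

8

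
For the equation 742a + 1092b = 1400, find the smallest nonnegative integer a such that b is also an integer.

74

gcd(1092, 742) = 14.
14 divides 1400, so solutions exist.
By Bézout, 742*(-25) + 1092*(17) = 14.
Scale by 1400/14 = 100: (a₀, b₀) = (-2500, 1700).
General solution: a = -2500 + 78t, b = 1700 - 53t for integer t.
a ≥ 0: smallest is -2500 mod 78 = 74 (at t = 33), with b = -49.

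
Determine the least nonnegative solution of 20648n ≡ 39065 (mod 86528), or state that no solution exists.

no solution

gcd(86528, 20648) = 8  (86528 = 4×20648 + 3936, 20648 = 5×3936 + 968, 3936 = 4×968 + 64, 968 = 15×64 + 8, 64 = 8×8).
8 does not divide 39065, so the congruence has no solution.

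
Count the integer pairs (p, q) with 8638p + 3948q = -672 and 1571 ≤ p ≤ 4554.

11

gcd(8638, 3948):
  8638 = 2*3948 + 742
  3948 = 5*742 + 238
  742 = 3*238 + 28
  238 = 8*28 + 14
  28 = 2*14
so gcd(8638, 3948) = 14.
Back-substitute for Bézout coefficients:
  14 = 238 - 8*28
  ... = 8638*(-133) + 3948*(291)
Scale by -48: particular solution (6384, -13968); reduce p mod 282: (180, -394).
General solution: p = 180 + 282t, q = -394 - 617t for integer t.
1571 ≤ 180 + 282t ≤ 4554 gives t ∈ [5, 15], which is 11 values.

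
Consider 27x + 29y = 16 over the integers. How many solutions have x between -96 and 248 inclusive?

gcd(29, 27) = 1  (29 = 1*27 + 2, 27 = 13*2 + 1, 2 = 2*1).
Back-substituting, 27*(14) + 29*(-13) = 1.
Scale by 16: particular solution (224, -208); reduce x mod 29: (21, -19).
General solution: x = 21 + 29t, y = -19 - 27t for integer t.
-96 ≤ 21 + 29t ≤ 248 gives t ∈ [-4, 7], which is 12 values.

12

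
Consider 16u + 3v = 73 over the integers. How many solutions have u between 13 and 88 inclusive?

gcd(16, 3) = 1.
By Bézout, 16*(1) + 3*(-5) = 1.
Particular solution: (1, 19).
General solution: u = 1 + 3t, v = 19 - 16t for integer t.
13 ≤ 1 + 3t ≤ 88 gives t ∈ [4, 29], which is 26 values.

26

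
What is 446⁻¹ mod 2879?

gcd(2879, 446):
  2879 = 6·446 + 203
  446 = 2·203 + 40
  203 = 5·40 + 3
  40 = 13·3 + 1
  3 = 3·1
so gcd(2879, 446) = 1.
Back-substitute for Bézout coefficients:
  1 = 40 - 13·3
  ... = 446·(936) + 2879·(-145)
So 446·936 ≡ 1 (mod 2879), and 936 mod 2879 = 936.

936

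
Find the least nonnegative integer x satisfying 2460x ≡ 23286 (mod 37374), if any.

gcd(37374, 2460) = 6.
6 divides 23286, so solutions exist.
By Bézout, 2460·(-1656) + 37374·(109) = 6.
So 2460·(-1656) ≡ 6 (mod 37374); multiply by 3881: x ≡ -6426936 (mod 6229).
Smallest nonnegative: x = -6426936 mod 6229 = 1392.

1392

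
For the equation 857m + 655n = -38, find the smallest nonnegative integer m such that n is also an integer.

136

gcd(857, 655) = 1.
1 divides -38, so solutions exist.
By Bézout, 857·(-107) + 655·(140) = 1.
Scale by -38/1 = -38: (m₀, n₀) = (4066, -5320).
General solution: m = 4066 + 655t, n = -5320 - 857t for integer t.
m ≥ 0: smallest is 4066 mod 655 = 136 (at t = -6), with n = -178.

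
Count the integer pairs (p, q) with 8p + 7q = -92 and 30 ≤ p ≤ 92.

gcd(8, 7):
  8 = 1·7 + 1
  7 = 7·1
so gcd(8, 7) = 1.
Back-substitute for Bézout coefficients:
  1 = 8 - 1·7
  ... = 8·(1) + 7·(-1)
Scale by -92: particular solution (-92, 92); reduce p mod 7: (6, -20).
General solution: p = 6 + 7t, q = -20 - 8t for integer t.
30 ≤ 6 + 7t ≤ 92 gives t ∈ [4, 12], which is 9 values.

9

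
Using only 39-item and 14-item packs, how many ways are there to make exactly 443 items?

1

Need nonnegative integers with 39j + 14k = 443.
gcd(39, 14) = 1, and 39·(-5) + 14·(14) = 1.
So (j₀, k₀) = (-2215, 6202); general j = -2215 + 14t, k = 6202 - 39t.
j ≥ 0 ⇒ t ≥ 159; k ≥ 0 ⇒ t ≤ 159. That's 1 value of t.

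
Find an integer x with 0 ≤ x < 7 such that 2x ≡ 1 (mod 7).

4

gcd(7, 2):
  7 = 3×2 + 1
  2 = 2×1
so gcd(7, 2) = 1.
Back-substitute for Bézout coefficients:
  1 = 7 - 3×2
  ... = 2×(-3) + 7×(1)
So 2×-3 ≡ 1 (mod 7), and -3 mod 7 = 4.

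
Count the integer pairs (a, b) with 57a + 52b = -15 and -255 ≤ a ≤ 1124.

gcd(57, 52) = 1.
By Bézout, 57*(21) + 52*(-23) = 1.
Particular solution: (49, -54).
General solution: a = 49 + 52t, b = -54 - 57t for integer t.
-255 ≤ 49 + 52t ≤ 1124 gives t ∈ [-5, 20], which is 26 values.

26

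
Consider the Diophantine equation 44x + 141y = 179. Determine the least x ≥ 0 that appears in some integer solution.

97

gcd(141, 44) = 1  (141 = 3·44 + 9, 44 = 4·9 + 8, 9 = 1·8 + 1, 8 = 8·1).
1 divides 179, so solutions exist.
Back-substituting, 44·(-16) + 141·(5) = 1.
Scale by 179/1 = 179: (x₀, y₀) = (-2864, 895).
General solution: x = -2864 + 141t, y = 895 - 44t for integer t.
x ≥ 0: smallest is -2864 mod 141 = 97 (at t = 21), with y = -29.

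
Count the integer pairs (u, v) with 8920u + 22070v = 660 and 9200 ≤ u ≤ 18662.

5

gcd(22070, 8920):
  22070 = 2*8920 + 4230
  8920 = 2*4230 + 460
  4230 = 9*460 + 90
  460 = 5*90 + 10
  90 = 9*10
so gcd(22070, 8920) = 10.
Back-substitute for Bézout coefficients:
  10 = 460 - 5*90
  ... = 8920*(240) + 22070*(-97)
Scale by 66: particular solution (15840, -6402); reduce u mod 2207: (391, -158).
General solution: u = 391 + 2207t, v = -158 - 892t for integer t.
9200 ≤ 391 + 2207t ≤ 18662 gives t ∈ [4, 8], which is 5 values.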